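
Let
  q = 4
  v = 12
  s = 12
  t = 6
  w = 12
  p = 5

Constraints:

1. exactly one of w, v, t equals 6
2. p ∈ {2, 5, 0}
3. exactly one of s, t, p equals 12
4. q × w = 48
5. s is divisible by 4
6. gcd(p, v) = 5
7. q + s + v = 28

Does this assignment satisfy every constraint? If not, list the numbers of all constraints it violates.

1. w=12, v=12, t=6; 1 of them equals 6 — holds.
2. p = 5 is in {2, 5, 0} — holds.
3. s=12, t=6, p=5; 1 of them equals 12 — holds.
4. q × w = 4 × 12 = 48 — holds.
5. 12 / 4 = 3, so 4 divides 12 — holds.
6. gcd(5, 12) = 1, not 5 — does not hold.
7. q + s + v = 4 + 12 + 12 = 28 — holds.

Constraint 6 is violated.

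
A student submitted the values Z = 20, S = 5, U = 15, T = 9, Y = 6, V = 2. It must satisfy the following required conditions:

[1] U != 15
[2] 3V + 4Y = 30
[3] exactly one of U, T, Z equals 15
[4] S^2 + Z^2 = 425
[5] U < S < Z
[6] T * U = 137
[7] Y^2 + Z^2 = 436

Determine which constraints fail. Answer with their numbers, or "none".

The assignment fails constraints 1, 5, and 6.

[1] U = 15, but 15 is required to differ — violated.
[2] 3V + 4Y = 3(2) + 4(6) = 30 — satisfied.
[3] U=15, T=9, Z=20; 1 of them equals 15 — satisfied.
[4] S^2 + Z^2 = 5^2 + 20^2 = 25 + 400 = 425 — satisfied.
[5] values 15, 5, 20; U = 15 is not < S = 5 — violated.
[6] T * U = 9 * 15 = 135, not 137 — violated.
[7] Y^2 + Z^2 = 6^2 + 20^2 = 36 + 400 = 436 — satisfied.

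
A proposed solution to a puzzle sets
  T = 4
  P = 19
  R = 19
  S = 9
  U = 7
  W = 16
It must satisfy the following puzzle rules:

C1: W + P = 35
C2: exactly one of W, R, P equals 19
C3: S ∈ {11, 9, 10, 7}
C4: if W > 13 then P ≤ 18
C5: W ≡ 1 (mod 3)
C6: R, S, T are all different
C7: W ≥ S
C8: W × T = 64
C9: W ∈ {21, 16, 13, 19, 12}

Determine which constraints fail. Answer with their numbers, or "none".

Constraints 2, 4 are violated.

C1: W + P = 16 + 19 = 35 — satisfied.
C2: W=16, R=19, P=19; 2 of them equal 19, not exactly one — violated.
C3: S = 9 is in {11, 9, 10, 7} — satisfied.
C4: W = 16 > 13, so we need P ≤ 18; but P = 19 > 18 — violated.
C5: 16 mod 3 = 1 — satisfied.
C6: values 19, 9, 4 are pairwise distinct — satisfied.
C7: W = 16, S = 9; 16 ≥ 9 — satisfied.
C8: W × T = 16 × 4 = 64 — satisfied.
C9: W = 16 is in {21, 16, 13, 19, 12} — satisfied.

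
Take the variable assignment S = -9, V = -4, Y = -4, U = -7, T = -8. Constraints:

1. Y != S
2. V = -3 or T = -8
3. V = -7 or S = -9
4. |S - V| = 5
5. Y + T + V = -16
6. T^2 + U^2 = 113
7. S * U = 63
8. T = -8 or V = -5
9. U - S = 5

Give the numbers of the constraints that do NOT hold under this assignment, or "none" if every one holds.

1. Y = -4, S = -9; distinct — holds.
2. V = -4 ≠ -3, but T = -8 = -8 (second disjunct) — holds.
3. V = -4 ≠ -7, but S = -9 = -9 (second disjunct) — holds.
4. |-9 - (-4)| = 5 — holds.
5. Y + T + V = -4 + (-8) + (-4) = -16 — holds.
6. T^2 + U^2 = (-8)^2 + (-7)^2 = 64 + 49 = 113 — holds.
7. S * U = -9 * (-7) = 63 — holds.
8. T = -8 = -8 (first disjunct) — holds.
9. U - S = -7 - (-9) = 2, not 5 — fails.

Constraint 9 does not hold.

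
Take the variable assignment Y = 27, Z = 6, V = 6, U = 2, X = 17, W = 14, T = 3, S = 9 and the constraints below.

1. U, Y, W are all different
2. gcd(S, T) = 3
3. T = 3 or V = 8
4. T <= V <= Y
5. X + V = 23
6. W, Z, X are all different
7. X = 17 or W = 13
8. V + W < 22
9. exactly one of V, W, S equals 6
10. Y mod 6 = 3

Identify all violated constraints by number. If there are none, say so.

The assignment satisfies every constraint.

1. values 2, 27, 14 are pairwise distinct  ✔
2. gcd(9, 3) = 3  ✔
3. T = 3 = 3 (first disjunct)  ✔
4. values 3 <= 6 <= 27  ✔
5. X + V = 17 + 6 = 23  ✔
6. values 14, 6, 17 are pairwise distinct  ✔
7. X = 17 = 17 (first disjunct)  ✔
8. V + W = 6 + 14 = 20; 20 < 22  ✔
9. V=6, W=14, S=9; 1 of them equals 6  ✔
10. 27 mod 6 = 3  ✔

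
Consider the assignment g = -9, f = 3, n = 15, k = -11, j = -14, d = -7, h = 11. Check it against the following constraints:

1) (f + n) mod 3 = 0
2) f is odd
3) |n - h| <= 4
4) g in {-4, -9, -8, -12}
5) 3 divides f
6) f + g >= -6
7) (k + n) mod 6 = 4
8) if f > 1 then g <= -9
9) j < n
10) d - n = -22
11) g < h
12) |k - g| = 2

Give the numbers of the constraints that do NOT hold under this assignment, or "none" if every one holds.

All constraints are satisfied.

1) f + n = 18; 18 mod 3 = 0 — holds.
2) f = 3 is odd — holds.
3) |15 - 11| = 4; 4 ≤ 4 — holds.
4) g = -9 is in {-4, -9, -8, -12} — holds.
5) 3 / 3 = 1, so 3 divides 3 — holds.
6) f + g = 3 + (-9) = -6; -6 ≥ -6 — holds.
7) k + n = 4; 4 mod 6 = 4 — holds.
8) f = 3 > 1, so we need g ≤ -9; g = -9 ≤ -9 — holds.
9) j = -14, n = 15; -14 < 15 — holds.
10) d - n = -7 - 15 = -22 — holds.
11) g = -9, h = 11; -9 < 11 — holds.
12) |-11 - (-9)| = 2 — holds.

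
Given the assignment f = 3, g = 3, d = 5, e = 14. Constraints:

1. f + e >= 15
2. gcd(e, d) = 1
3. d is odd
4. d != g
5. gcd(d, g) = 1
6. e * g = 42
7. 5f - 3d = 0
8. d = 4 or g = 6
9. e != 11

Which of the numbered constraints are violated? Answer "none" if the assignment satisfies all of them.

The assignment fails constraint 8.

1. f + e = 3 + 14 = 17; 17 ≥ 15 — holds.
2. gcd(14, 5) = 1 — holds.
3. d = 5 is odd — holds.
4. d = 5, g = 3; distinct — holds.
5. gcd(5, 3) = 1 — holds.
6. e * g = 14 * 3 = 42 — holds.
7. 5f - 3d = 5(3) - 3(5) = 0 — holds.
8. d = 5 ≠ 4 and g = 3 ≠ 6; both disjuncts false — does not hold.
9. e = 14, and 14 ≠ 11 — holds.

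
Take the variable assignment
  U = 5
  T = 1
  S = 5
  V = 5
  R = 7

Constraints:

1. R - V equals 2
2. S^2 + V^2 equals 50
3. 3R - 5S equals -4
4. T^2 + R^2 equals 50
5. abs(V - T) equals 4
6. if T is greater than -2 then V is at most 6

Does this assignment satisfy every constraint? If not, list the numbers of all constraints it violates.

1. R - V = 7 - 5 = 2 — OK.
2. S^2 + V^2 = 5^2 + 5^2 = 25 + 25 = 50 — OK.
3. 3R - 5S = 3(7) - 5(5) = -4 — OK.
4. T^2 + R^2 = 1^2 + 7^2 = 1 + 49 = 50 — OK.
5. abs(5 - 1) = 4 — OK.
6. T = 1 > -2, so we need V ≤ 6; V = 5 ≤ 6 — OK.

No violations.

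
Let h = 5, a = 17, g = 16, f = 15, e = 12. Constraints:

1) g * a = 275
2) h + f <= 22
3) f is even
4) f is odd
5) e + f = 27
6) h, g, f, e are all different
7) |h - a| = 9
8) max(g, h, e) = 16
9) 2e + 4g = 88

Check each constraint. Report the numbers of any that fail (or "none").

The assignment fails constraints 1, 3, 7.

1) g * a = 16 * 17 = 272, not 275  fails
2) h + f = 5 + 15 = 20; 20 ≤ 22  holds
3) f = 15 is odd  fails
4) f = 15 is odd  holds
5) e + f = 12 + 15 = 27  holds
6) values 5, 16, 15, 12 are pairwise distinct  holds
7) |5 - 17| = 12, not 9  fails
8) max(16, 5, 12) = 16  holds
9) 2e + 4g = 2(12) + 4(16) = 88  holds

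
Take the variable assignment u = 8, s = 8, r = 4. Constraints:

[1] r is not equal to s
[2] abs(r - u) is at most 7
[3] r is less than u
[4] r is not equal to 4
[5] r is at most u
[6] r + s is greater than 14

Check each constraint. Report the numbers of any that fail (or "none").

[1] r = 4, s = 8; distinct — holds.
[2] abs(4 - 8) = 4; 4 ≤ 7 — holds.
[3] r = 4, u = 8; 4 < 8 — holds.
[4] r = 4, but 4 is required to differ — does not hold.
[5] r = 4, u = 8; 4 ≤ 8 — holds.
[6] r + s = 4 + 8 = 12; 12 ≤ 14, bound 14 not met — does not hold.

No — constraints 4, 6 are not satisfied.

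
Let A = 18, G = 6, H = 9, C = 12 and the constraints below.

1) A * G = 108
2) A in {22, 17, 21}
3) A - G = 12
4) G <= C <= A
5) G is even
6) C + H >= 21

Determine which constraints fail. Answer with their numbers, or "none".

1) A * G = 18 * 6 = 108  ✓
2) A = 18 is not in {22, 17, 21}  ✗
3) A - G = 18 - 6 = 12  ✓
4) values 6 <= 12 <= 18  ✓
5) G = 6 is even  ✓
6) C + H = 12 + 9 = 21; 21 ≥ 21  ✓

Constraint 2 does not hold.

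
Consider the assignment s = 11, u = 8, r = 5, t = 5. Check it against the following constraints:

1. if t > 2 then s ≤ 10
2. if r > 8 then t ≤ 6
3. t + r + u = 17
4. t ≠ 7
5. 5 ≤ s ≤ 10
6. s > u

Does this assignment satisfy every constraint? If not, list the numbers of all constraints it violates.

No — constraints 1, 3, and 5 are not satisfied.

1. t = 5 > 2, so we need s ≤ 10; but s = 11 > 10 — does not hold.
2. r = 5, not > 8; antecedent false, conditional vacuously true — holds.
3. t + r + u = 5 + 5 + 8 = 18, not 17 — does not hold.
4. t = 5, and 5 ≠ 7 — holds.
5. s = 11 is outside [5, 10] — does not hold.
6. s = 11, u = 8; 11 > 8 — holds.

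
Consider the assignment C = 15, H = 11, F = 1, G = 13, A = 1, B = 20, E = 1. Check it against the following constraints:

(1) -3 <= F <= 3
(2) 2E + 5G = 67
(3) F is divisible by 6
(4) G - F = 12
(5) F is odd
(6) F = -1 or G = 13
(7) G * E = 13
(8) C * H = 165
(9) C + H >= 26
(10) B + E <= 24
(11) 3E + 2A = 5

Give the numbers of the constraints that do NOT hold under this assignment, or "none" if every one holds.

Constraint 3 is violated.

(1) F = 1 lies in [-3, 3] — holds.
(2) 2E + 5G = 2(1) + 5(13) = 67 — holds.
(3) 1 = 6*0 + 1, so 6 does not divide 1 — does not hold.
(4) G - F = 13 - 1 = 12 — holds.
(5) F = 1 is odd — holds.
(6) F = 1 ≠ -1, but G = 13 = 13 (second disjunct) — holds.
(7) G * E = 13 * 1 = 13 — holds.
(8) C * H = 15 * 11 = 165 — holds.
(9) C + H = 15 + 11 = 26; 26 ≥ 26 — holds.
(10) B + E = 20 + 1 = 21; 21 ≤ 24 — holds.
(11) 3E + 2A = 3(1) + 2(1) = 5 — holds.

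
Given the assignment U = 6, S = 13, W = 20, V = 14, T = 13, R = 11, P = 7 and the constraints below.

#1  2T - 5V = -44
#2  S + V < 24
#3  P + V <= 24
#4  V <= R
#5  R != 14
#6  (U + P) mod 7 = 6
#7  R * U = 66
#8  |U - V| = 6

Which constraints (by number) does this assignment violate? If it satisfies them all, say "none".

The assignment fails constraints 2, 4, and 8.

#1 2T - 5V = 2(13) - 5(14) = -44  yes
#2 S + V = 13 + 14 = 27; 27 ≥ 24, bound 24 not met  no
#3 P + V = 7 + 14 = 21; 21 ≤ 24  yes
#4 V = 14, R = 11; 14 > 11 (want ≤)  no
#5 R = 11, and 11 ≠ 14  yes
#6 U + P = 13; 13 mod 7 = 6  yes
#7 R * U = 11 * 6 = 66  yes
#8 |6 - 14| = 8, not 6  no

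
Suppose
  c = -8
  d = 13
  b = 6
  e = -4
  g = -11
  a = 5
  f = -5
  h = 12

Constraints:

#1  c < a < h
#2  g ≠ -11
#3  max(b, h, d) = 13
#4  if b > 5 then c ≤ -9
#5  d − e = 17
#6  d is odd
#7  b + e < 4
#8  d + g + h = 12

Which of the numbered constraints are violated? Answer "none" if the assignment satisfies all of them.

#1 values -8 < 5 < 12 — satisfied.
#2 g = -11, but -11 is required to differ — violated.
#3 max(6, 12, 13) = 13 — satisfied.
#4 b = 6 > 5, so we need c ≤ -9; but c = -8 > -9 — violated.
#5 d − e = 13 − (-4) = 17 — satisfied.
#6 d = 13 is odd — satisfied.
#7 b + e = 6 + (-4) = 2; 2 < 4 — satisfied.
#8 d + g + h = 13 + (-11) + 12 = 14, not 12 — violated.

Constraints 2, 4, 8 do not hold.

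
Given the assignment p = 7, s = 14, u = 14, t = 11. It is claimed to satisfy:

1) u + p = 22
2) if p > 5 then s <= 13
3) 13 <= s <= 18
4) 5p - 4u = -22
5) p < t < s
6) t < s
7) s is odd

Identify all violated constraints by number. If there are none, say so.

Constraints 1, 2, 4, and 7 are violated.

1) u + p = 14 + 7 = 21, not 22  FAIL
2) p = 7 > 5, so we need s ≤ 13; but s = 14 > 13  FAIL
3) s = 14 lies in [13, 18]  OK
4) 5p - 4u = 5(7) - 4(14) = -21, not -22  FAIL
5) values 7 < 11 < 14  OK
6) t = 11, s = 14; 11 < 14  OK
7) s = 14 is even  FAIL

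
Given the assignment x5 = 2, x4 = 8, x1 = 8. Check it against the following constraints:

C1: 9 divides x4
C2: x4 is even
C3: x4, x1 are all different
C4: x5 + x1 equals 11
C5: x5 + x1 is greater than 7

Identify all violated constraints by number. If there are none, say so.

C1: 8 = 9*0 + 8, so 9 does not divide 8 — violated.
C2: x4 = 8 is even — satisfied.
C3: x4 = x1 = 8, not all different — violated.
C4: x5 + x1 = 2 + 8 = 10, not 11 — violated.
C5: x5 + x1 = 2 + 8 = 10; 10 > 7 — satisfied.

The assignment fails constraints 1, 3, and 4.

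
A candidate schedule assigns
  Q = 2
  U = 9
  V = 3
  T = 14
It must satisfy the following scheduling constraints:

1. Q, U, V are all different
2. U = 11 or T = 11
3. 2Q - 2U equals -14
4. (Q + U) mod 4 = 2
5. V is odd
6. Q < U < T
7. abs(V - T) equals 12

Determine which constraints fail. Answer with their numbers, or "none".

1. values 2, 9, 3 are pairwise distinct — OK.
2. U = 9 ≠ 11 and T = 14 ≠ 11; both disjuncts false — violated.
3. 2Q - 2U = 2(2) - 2(9) = -14 — OK.
4. Q + U = 11; 11 mod 4 = 3, not 2 — violated.
5. V = 3 is odd — OK.
6. values 2 < 9 < 14 — OK.
7. abs(3 - 14) = 11, not 12 — violated.

No — constraints 2, 4, 7 are not satisfied.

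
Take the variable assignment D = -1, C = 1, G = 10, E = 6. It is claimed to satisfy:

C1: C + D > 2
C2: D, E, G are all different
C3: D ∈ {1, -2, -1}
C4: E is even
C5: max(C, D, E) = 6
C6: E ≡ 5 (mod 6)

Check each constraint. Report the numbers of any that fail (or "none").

C1: C + D = 1 + (-1) = 0; 0 ≤ 2, bound 2 not met  fails
C2: values -1, 6, 10 are pairwise distinct  holds
C3: D = -1 is in {1, -2, -1}  holds
C4: E = 6 is even  holds
C5: max(1, -1, 6) = 6  holds
C6: 6 mod 6 = 0, not 5  fails

Violated: 1 and 6.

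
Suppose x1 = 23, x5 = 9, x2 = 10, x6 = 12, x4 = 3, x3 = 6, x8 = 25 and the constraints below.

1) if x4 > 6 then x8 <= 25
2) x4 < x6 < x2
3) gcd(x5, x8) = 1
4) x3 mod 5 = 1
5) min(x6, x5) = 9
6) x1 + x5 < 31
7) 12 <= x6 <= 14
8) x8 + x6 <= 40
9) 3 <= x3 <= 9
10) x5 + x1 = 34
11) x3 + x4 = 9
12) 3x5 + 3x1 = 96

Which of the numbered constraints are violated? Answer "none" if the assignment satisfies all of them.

1) x4 = 3, not > 6; antecedent false, conditional vacuously true  ✔
2) values 3, 12, 10; x6 = 12 is not < x2 = 10  ✘
3) gcd(9, 25) = 1  ✔
4) 6 mod 5 = 1  ✔
5) min(12, 9) = 9  ✔
6) x1 + x5 = 23 + 9 = 32; 32 ≥ 31, bound 31 not met  ✘
7) x6 = 12 lies in [12, 14]  ✔
8) x8 + x6 = 25 + 12 = 37; 37 ≤ 40  ✔
9) x3 = 6 lies in [3, 9]  ✔
10) x5 + x1 = 9 + 23 = 32, not 34  ✘
11) x3 + x4 = 6 + 3 = 9  ✔
12) 3x5 + 3x1 = 3(9) + 3(23) = 96  ✔

No — constraints 2, 6, and 10 are not satisfied.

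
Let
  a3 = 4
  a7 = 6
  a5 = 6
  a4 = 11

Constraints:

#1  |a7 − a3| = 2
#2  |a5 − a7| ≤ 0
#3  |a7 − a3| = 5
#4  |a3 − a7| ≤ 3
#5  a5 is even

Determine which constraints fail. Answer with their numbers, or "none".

No — constraint 3 is not satisfied.

#1 |6 − 4| = 2 — OK.
#2 |6 − 6| = 0; 0 ≤ 0 — OK.
#3 |6 − 4| = 2, not 5 — violated.
#4 |4 − 6| = 2; 2 ≤ 3 — OK.
#5 a5 = 6 is even — OK.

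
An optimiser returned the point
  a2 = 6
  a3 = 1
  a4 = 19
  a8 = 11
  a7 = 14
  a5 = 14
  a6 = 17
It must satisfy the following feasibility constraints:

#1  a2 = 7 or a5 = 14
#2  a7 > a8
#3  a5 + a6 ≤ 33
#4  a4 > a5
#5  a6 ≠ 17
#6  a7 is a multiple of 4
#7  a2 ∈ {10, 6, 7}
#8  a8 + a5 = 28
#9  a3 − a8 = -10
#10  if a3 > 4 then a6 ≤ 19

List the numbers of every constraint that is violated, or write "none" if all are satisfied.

#1 a2 = 6 ≠ 7, but a5 = 14 = 14 (second disjunct)  OK
#2 a7 = 14, a8 = 11; 14 > 11  OK
#3 a5 + a6 = 14 + 17 = 31; 31 ≤ 33  OK
#4 a4 = 19, a5 = 14; 19 > 14  OK
#5 a6 = 17, but 17 is required to differ  FAIL
#6 14 = 4×3 + 2, so 4 does not divide 14  FAIL
#7 a2 = 6 is in {10, 6, 7}  OK
#8 a8 + a5 = 11 + 14 = 25, not 28  FAIL
#9 a3 − a8 = 1 − 11 = -10  OK
#10 a3 = 1, not > 4; antecedent false, conditional vacuously true  OK

Constraints 5, 6, and 8 do not hold.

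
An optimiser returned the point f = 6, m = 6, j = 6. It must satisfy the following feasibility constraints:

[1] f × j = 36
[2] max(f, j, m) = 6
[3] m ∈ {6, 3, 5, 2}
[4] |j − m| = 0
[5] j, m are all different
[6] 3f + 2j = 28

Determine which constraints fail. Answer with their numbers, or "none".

Violated: 5 and 6.

[1] f × j = 6 × 6 = 36 — satisfied.
[2] max(6, 6, 6) = 6 — satisfied.
[3] m = 6 is in {6, 3, 5, 2} — satisfied.
[4] |6 − 6| = 0 — satisfied.
[5] j = m = 6, not all different — violated.
[6] 3f + 2j = 3(6) + 2(6) = 30, not 28 — violated.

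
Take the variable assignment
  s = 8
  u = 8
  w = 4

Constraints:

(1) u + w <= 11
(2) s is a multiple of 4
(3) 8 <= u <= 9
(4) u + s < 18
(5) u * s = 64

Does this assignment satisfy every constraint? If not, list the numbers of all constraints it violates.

Constraint 1 is violated.

(1) u + w = 8 + 4 = 12; 12 > 11, bound 11 not met — violated.
(2) 8 / 4 = 2, so 4 divides 8 — OK.
(3) u = 8 lies in [8, 9] — OK.
(4) u + s = 8 + 8 = 16; 16 < 18 — OK.
(5) u * s = 8 * 8 = 64 — OK.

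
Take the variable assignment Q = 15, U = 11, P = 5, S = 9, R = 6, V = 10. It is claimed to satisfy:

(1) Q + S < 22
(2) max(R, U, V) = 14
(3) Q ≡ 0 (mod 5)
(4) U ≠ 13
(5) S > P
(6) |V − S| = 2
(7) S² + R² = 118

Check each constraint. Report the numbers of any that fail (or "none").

(1) Q + S = 15 + 9 = 24; 24 ≥ 22, bound 22 not met  no
(2) max(6, 11, 10) = 11, not 14  no
(3) 15 mod 5 = 0  yes
(4) U = 11, and 11 ≠ 13  yes
(5) S = 9, P = 5; 9 > 5  yes
(6) |10 − 9| = 1, not 2  no
(7) S² + R² = 9² + 6² = 81 + 36 = 117, not 118  no

Violated: 1, 2, 6, and 7.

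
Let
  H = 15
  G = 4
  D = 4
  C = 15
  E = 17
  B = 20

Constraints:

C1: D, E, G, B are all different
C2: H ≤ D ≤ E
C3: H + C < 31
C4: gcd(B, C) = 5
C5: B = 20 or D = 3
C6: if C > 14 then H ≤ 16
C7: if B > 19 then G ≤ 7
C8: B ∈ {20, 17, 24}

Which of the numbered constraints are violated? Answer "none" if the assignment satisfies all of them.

The assignment fails constraints 1 and 2.

C1: D = G = 4, not all different  ✗
C2: values 15, 4, 17; H = 15 is not ≤ D = 4  ✗
C3: H + C = 15 + 15 = 30; 30 < 31  ✓
C4: gcd(20, 15) = 5  ✓
C5: B = 20 = 20 (first disjunct)  ✓
C6: C = 15 > 14, so we need H ≤ 16; H = 15 ≤ 16  ✓
C7: B = 20 > 19, so we need G ≤ 7; G = 4 ≤ 7  ✓
C8: B = 20 is in {20, 17, 24}  ✓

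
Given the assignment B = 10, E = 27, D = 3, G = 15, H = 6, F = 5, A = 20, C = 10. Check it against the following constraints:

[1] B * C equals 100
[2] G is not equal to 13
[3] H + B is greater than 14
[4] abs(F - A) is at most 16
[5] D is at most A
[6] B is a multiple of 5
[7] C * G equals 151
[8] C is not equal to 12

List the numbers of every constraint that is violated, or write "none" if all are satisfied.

No — constraint 7 is not satisfied.

[1] B * C = 10 * 10 = 100 — holds.
[2] G = 15, and 15 ≠ 13 — holds.
[3] H + B = 6 + 10 = 16; 16 > 14 — holds.
[4] abs(5 - 20) = 15; 15 ≤ 16 — holds.
[5] D = 3, A = 20; 3 ≤ 20 — holds.
[6] 10 / 5 = 2, so 5 divides 10 — holds.
[7] C * G = 10 * 15 = 150, not 151 — does not hold.
[8] C = 10, and 10 ≠ 12 — holds.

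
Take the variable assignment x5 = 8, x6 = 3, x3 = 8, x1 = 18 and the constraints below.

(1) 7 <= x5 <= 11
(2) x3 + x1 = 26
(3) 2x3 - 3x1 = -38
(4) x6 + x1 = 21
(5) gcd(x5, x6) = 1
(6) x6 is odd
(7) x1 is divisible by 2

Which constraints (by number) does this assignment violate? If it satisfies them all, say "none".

None — every constraint holds.

(1) x5 = 8 lies in [7, 11] — satisfied.
(2) x3 + x1 = 8 + 18 = 26 — satisfied.
(3) 2x3 - 3x1 = 2(8) - 3(18) = -38 — satisfied.
(4) x6 + x1 = 3 + 18 = 21 — satisfied.
(5) gcd(8, 3) = 1 — satisfied.
(6) x6 = 3 is odd — satisfied.
(7) 18 / 2 = 9, so 2 divides 18 — satisfied.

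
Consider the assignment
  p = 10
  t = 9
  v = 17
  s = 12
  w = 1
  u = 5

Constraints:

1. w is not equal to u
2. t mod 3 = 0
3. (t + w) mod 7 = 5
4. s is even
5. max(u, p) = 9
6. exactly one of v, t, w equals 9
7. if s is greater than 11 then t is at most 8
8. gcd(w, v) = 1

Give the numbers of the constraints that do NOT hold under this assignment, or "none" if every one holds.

Constraints 3, 5, and 7 are violated.

1. w = 1, u = 5; distinct  ✓
2. 9 mod 3 = 0  ✓
3. t + w = 10; 10 mod 7 = 3, not 5  ✗
4. s = 12 is even  ✓
5. max(5, 10) = 10, not 9  ✗
6. v=17, t=9, w=1; 1 of them equals 9  ✓
7. s = 12 > 11, so we need t ≤ 8; but t = 9 > 8  ✗
8. gcd(1, 17) = 1  ✓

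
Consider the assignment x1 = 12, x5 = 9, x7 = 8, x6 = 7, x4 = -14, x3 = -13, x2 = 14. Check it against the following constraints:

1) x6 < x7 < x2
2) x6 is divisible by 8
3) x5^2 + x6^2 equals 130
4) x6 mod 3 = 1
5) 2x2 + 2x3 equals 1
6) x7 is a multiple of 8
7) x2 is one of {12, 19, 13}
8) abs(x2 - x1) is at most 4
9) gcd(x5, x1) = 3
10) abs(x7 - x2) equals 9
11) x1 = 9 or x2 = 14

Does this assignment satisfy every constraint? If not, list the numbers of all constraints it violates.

1) values 7 < 8 < 14  ✓
2) 7 = 8*0 + 7, so 8 does not divide 7  ✗
3) x5^2 + x6^2 = 9^2 + 7^2 = 81 + 49 = 130  ✓
4) 7 mod 3 = 1  ✓
5) 2x2 + 2x3 = 2(14) + 2(-13) = 2, not 1  ✗
6) 8 / 8 = 1, so 8 divides 8  ✓
7) x2 = 14 is not in {12, 19, 13}  ✗
8) abs(14 - 12) = 2; 2 ≤ 4  ✓
9) gcd(9, 12) = 3  ✓
10) abs(8 - 14) = 6, not 9  ✗
11) x1 = 12 ≠ 9, but x2 = 14 = 14 (second disjunct)  ✓

Violated: 2, 5, 7, 10.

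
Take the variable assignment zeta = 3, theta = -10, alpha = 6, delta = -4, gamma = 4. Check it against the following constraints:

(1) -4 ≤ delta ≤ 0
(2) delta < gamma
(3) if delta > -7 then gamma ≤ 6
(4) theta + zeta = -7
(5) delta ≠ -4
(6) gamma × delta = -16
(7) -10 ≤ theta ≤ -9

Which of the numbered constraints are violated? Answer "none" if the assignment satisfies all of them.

The assignment fails constraint 5.

(1) delta = -4 lies in [-4, 0]  holds
(2) delta = -4, gamma = 4; -4 < 4  holds
(3) delta = -4 > -7, so we need gamma ≤ 6; gamma = 4 ≤ 6  holds
(4) theta + zeta = -10 + 3 = -7  holds
(5) delta = -4, but -4 is required to differ  fails
(6) gamma × delta = 4 × (-4) = -16  holds
(7) theta = -10 lies in [-10, -9]  holds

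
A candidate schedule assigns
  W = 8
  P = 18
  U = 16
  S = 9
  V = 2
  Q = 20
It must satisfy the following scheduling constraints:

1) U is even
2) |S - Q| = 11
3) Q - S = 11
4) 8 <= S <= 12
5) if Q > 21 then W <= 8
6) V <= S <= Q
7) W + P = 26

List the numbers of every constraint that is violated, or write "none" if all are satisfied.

The assignment satisfies every constraint.

1) U = 16 is even  ✓
2) |9 - 20| = 11  ✓
3) Q - S = 20 - 9 = 11  ✓
4) S = 9 lies in [8, 12]  ✓
5) Q = 20, not > 21; antecedent false, conditional vacuously true  ✓
6) values 2 <= 9 <= 20  ✓
7) W + P = 8 + 18 = 26  ✓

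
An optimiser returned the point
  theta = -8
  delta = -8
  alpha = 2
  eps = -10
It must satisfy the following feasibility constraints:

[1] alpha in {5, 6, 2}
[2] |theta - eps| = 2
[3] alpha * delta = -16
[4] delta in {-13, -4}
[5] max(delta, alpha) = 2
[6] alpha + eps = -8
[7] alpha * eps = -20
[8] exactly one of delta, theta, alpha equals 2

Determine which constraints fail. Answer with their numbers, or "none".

The assignment fails constraint 4.

[1] alpha = 2 is in {5, 6, 2}  true
[2] |-8 - (-10)| = 2  true
[3] alpha * delta = 2 * (-8) = -16  true
[4] delta = -8 is not in {-13, -4}  false
[5] max(-8, 2) = 2  true
[6] alpha + eps = 2 + (-10) = -8  true
[7] alpha * eps = 2 * (-10) = -20  true
[8] delta=-8, theta=-8, alpha=2; 1 of them equals 2  true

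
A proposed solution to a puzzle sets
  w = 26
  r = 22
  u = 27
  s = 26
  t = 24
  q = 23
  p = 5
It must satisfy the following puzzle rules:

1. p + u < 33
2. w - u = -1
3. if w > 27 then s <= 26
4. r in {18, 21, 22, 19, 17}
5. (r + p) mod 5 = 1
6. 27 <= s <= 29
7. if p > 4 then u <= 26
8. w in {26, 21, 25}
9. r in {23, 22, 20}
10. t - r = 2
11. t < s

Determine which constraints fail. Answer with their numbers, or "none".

1. p + u = 5 + 27 = 32; 32 < 33 — OK.
2. w - u = 26 - 27 = -1 — OK.
3. w = 26, not > 27; antecedent false, conditional vacuously true — OK.
4. r = 22 is in {18, 21, 22, 19, 17} — OK.
5. r + p = 27; 27 mod 5 = 2, not 1 — violated.
6. s = 26 is outside [27, 29] — violated.
7. p = 5 > 4, so we need u ≤ 26; but u = 27 > 26 — violated.
8. w = 26 is in {26, 21, 25} — OK.
9. r = 22 is in {23, 22, 20} — OK.
10. t - r = 24 - 22 = 2 — OK.
11. t = 24, s = 26; 24 < 26 — OK.

Constraints 5, 6, and 7 are violated.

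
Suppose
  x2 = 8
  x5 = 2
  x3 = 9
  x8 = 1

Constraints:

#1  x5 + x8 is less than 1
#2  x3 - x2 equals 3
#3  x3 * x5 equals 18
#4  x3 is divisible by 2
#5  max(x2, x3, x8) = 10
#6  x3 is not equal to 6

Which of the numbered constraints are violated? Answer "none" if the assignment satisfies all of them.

Constraints 1, 2, 4, 5 are violated.

#1 x5 + x8 = 2 + 1 = 3; 3 ≥ 1, bound 1 not met — does not hold.
#2 x3 - x2 = 9 - 8 = 1, not 3 — does not hold.
#3 x3 * x5 = 9 * 2 = 18 — holds.
#4 9 = 2*4 + 1, so 2 does not divide 9 — does not hold.
#5 max(8, 9, 1) = 9, not 10 — does not hold.
#6 x3 = 9, and 9 ≠ 6 — holds.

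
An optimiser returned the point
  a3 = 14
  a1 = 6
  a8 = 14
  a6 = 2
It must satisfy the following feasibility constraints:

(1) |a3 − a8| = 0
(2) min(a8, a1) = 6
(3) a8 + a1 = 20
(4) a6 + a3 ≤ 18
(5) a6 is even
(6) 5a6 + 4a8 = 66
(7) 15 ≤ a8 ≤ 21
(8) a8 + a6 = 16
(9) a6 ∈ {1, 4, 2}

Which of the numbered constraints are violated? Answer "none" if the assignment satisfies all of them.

(1) |14 − 14| = 0  true
(2) min(14, 6) = 6  true
(3) a8 + a1 = 14 + 6 = 20  true
(4) a6 + a3 = 2 + 14 = 16; 16 ≤ 18  true
(5) a6 = 2 is even  true
(6) 5a6 + 4a8 = 5(2) + 4(14) = 66  true
(7) a8 = 14 is outside [15, 21]  false
(8) a8 + a6 = 14 + 2 = 16  true
(9) a6 = 2 is in {1, 4, 2}  true

Constraint 7 is violated.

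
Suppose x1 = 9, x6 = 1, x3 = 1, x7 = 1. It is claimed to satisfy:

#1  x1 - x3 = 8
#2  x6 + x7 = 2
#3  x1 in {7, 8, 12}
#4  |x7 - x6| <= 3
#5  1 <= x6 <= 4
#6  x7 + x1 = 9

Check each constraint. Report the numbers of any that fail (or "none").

#1 x1 - x3 = 9 - 1 = 8  ✔
#2 x6 + x7 = 1 + 1 = 2  ✔
#3 x1 = 9 is not in {7, 8, 12}  ✘
#4 |1 - 1| = 0; 0 ≤ 3  ✔
#5 x6 = 1 lies in [1, 4]  ✔
#6 x7 + x1 = 1 + 9 = 10, not 9  ✘

Constraints 3, 6 do not hold.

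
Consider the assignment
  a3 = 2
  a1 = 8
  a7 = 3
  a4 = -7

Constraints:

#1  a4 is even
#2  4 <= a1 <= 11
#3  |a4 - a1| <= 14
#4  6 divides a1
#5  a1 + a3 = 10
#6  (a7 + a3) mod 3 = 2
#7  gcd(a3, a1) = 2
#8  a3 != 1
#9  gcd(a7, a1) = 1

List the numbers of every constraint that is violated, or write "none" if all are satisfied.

Constraints 1, 3, and 4 are violated.

#1 a4 = -7 is odd — fails.
#2 a1 = 8 lies in [4, 11] — holds.
#3 |-7 - 8| = 15; 15 > 14, exceeds bound 14 — fails.
#4 8 = 6*1 + 2, so 6 does not divide 8 — fails.
#5 a1 + a3 = 8 + 2 = 10 — holds.
#6 a7 + a3 = 5; 5 mod 3 = 2 — holds.
#7 gcd(2, 8) = 2 — holds.
#8 a3 = 2, and 2 ≠ 1 — holds.
#9 gcd(3, 8) = 1 — holds.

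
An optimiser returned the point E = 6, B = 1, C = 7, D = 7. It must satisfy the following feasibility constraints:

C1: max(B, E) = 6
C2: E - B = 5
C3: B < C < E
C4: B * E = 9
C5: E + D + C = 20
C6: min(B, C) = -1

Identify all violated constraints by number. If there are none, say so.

Violated: 3, 4, and 6.

C1: max(1, 6) = 6 — holds.
C2: E - B = 6 - 1 = 5 — holds.
C3: values 1, 7, 6; C = 7 is not < E = 6 — does not hold.
C4: B * E = 1 * 6 = 6, not 9 — does not hold.
C5: E + D + C = 6 + 7 + 7 = 20 — holds.
C6: min(1, 7) = 1, not -1 — does not hold.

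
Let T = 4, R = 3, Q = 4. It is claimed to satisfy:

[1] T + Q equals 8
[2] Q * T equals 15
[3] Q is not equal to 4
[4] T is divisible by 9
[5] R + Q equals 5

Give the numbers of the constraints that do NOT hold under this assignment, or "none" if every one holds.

[1] T + Q = 4 + 4 = 8  ✔
[2] Q * T = 4 * 4 = 16, not 15  ✘
[3] Q = 4, but 4 is required to differ  ✘
[4] 4 = 9*0 + 4, so 9 does not divide 4  ✘
[5] R + Q = 3 + 4 = 7, not 5  ✘

No — constraints 2, 3, 4, and 5 are not satisfied.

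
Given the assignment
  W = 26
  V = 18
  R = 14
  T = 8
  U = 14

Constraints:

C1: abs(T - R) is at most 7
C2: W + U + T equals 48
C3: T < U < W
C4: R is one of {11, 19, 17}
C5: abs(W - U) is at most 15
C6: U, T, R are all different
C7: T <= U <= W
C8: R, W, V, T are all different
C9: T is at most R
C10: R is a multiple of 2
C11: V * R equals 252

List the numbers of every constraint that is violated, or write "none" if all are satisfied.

Constraints 4, 6 do not hold.

C1: abs(8 - 14) = 6; 6 ≤ 7 — holds.
C2: W + U + T = 26 + 14 + 8 = 48 — holds.
C3: values 8 < 14 < 26 — holds.
C4: R = 14 is not in {11, 19, 17} — does not hold.
C5: abs(26 - 14) = 12; 12 ≤ 15 — holds.
C6: U = R = 14, not all different — does not hold.
C7: values 8 <= 14 <= 26 — holds.
C8: values 14, 26, 18, 8 are pairwise distinct — holds.
C9: T = 8, R = 14; 8 ≤ 14 — holds.
C10: 14 / 2 = 7, so 2 divides 14 — holds.
C11: V * R = 18 * 14 = 252 — holds.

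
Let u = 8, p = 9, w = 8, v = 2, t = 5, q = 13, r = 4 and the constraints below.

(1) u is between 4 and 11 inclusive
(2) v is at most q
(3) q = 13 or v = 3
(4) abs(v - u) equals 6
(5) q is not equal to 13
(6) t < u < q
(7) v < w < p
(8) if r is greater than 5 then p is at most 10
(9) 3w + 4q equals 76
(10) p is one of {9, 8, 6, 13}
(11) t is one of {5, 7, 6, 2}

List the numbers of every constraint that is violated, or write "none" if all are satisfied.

No — constraint 5 is not satisfied.

(1) u = 8 lies in [4, 11] — OK.
(2) v = 2, q = 13; 2 ≤ 13 — OK.
(3) q = 13 = 13 (first disjunct) — OK.
(4) abs(2 - 8) = 6 — OK.
(5) q = 13, but 13 is required to differ — violated.
(6) values 5 < 8 < 13 — OK.
(7) values 2 < 8 < 9 — OK.
(8) r = 4, not > 5; antecedent false, conditional vacuously true — OK.
(9) 3w + 4q = 3(8) + 4(13) = 76 — OK.
(10) p = 9 is in {9, 8, 6, 13} — OK.
(11) t = 5 is in {5, 7, 6, 2} — OK.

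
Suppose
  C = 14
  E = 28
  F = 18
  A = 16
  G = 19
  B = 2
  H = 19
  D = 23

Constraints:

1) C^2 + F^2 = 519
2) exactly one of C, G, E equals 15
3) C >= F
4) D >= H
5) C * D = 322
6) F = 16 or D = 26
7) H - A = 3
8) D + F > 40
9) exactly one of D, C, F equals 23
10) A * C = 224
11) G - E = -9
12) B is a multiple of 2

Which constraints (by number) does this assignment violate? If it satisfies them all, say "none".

No — constraints 1, 2, 3, and 6 are not satisfied.

1) C^2 + F^2 = 14^2 + 18^2 = 196 + 324 = 520, not 519  no
2) C=14, G=19, E=28; 0 of them equal 15, not exactly one  no
3) C = 14, F = 18; 14 < 18 (want ≥)  no
4) D = 23, H = 19; 23 ≥ 19  yes
5) C * D = 14 * 23 = 322  yes
6) F = 18 ≠ 16 and D = 23 ≠ 26; both disjuncts false  no
7) H - A = 19 - 16 = 3  yes
8) D + F = 23 + 18 = 41; 41 > 40  yes
9) D=23, C=14, F=18; 1 of them equals 23  yes
10) A * C = 16 * 14 = 224  yes
11) G - E = 19 - 28 = -9  yes
12) 2 / 2 = 1, so 2 divides 2  yes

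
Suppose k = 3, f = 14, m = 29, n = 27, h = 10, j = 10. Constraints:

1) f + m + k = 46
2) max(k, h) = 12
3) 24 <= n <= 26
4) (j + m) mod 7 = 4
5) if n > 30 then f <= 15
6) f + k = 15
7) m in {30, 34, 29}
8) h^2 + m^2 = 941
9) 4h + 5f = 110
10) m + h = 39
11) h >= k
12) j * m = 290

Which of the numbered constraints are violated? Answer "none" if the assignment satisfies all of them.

1) f + m + k = 14 + 29 + 3 = 46 — satisfied.
2) max(3, 10) = 10, not 12 — violated.
3) n = 27 is outside [24, 26] — violated.
4) j + m = 39; 39 mod 7 = 4 — satisfied.
5) n = 27, not > 30; antecedent false, conditional vacuously true — satisfied.
6) f + k = 14 + 3 = 17, not 15 — violated.
7) m = 29 is in {30, 34, 29} — satisfied.
8) h^2 + m^2 = 10^2 + 29^2 = 100 + 841 = 941 — satisfied.
9) 4h + 5f = 4(10) + 5(14) = 110 — satisfied.
10) m + h = 29 + 10 = 39 — satisfied.
11) h = 10, k = 3; 10 ≥ 3 — satisfied.
12) j * m = 10 * 29 = 290 — satisfied.

Constraints 2, 3, 6 are violated.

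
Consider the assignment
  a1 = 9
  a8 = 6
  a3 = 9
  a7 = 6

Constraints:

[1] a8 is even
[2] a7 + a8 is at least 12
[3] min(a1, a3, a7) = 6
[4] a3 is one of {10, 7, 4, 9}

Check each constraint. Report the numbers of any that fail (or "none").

No violations.

[1] a8 = 6 is even — holds.
[2] a7 + a8 = 6 + 6 = 12; 12 ≥ 12 — holds.
[3] min(9, 9, 6) = 6 — holds.
[4] a3 = 9 is in {10, 7, 4, 9} — holds.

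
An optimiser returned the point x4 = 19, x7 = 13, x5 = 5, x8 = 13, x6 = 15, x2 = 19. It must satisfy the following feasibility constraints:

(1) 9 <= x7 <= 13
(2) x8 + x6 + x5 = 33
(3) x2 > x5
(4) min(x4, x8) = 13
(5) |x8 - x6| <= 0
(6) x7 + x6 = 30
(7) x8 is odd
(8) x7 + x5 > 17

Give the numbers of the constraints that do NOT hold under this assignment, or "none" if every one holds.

No — constraints 5 and 6 are not satisfied.

(1) x7 = 13 lies in [9, 13] — OK.
(2) x8 + x6 + x5 = 13 + 15 + 5 = 33 — OK.
(3) x2 = 19, x5 = 5; 19 > 5 — OK.
(4) min(19, 13) = 13 — OK.
(5) |13 - 15| = 2; 2 > 0, exceeds bound 0 — violated.
(6) x7 + x6 = 13 + 15 = 28, not 30 — violated.
(7) x8 = 13 is odd — OK.
(8) x7 + x5 = 13 + 5 = 18; 18 > 17 — OK.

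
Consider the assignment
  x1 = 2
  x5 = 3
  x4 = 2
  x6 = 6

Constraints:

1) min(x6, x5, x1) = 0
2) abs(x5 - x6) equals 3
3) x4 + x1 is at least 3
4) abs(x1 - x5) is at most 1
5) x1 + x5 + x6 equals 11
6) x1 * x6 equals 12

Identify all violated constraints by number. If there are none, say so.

1) min(6, 3, 2) = 2, not 0  ✘
2) abs(3 - 6) = 3  ✔
3) x4 + x1 = 2 + 2 = 4; 4 ≥ 3  ✔
4) abs(2 - 3) = 1; 1 ≤ 1  ✔
5) x1 + x5 + x6 = 2 + 3 + 6 = 11  ✔
6) x1 * x6 = 2 * 6 = 12  ✔

Constraint 1 is violated.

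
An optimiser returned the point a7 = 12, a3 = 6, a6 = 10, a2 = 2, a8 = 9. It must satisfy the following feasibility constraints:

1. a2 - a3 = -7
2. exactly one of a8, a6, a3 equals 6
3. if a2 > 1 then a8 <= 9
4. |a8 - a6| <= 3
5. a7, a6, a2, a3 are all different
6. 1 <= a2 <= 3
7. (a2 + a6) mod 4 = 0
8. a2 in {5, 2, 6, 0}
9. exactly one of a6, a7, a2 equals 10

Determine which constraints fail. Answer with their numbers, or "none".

1. a2 - a3 = 2 - 6 = -4, not -7 — violated.
2. a8=9, a6=10, a3=6; 1 of them equals 6 — satisfied.
3. a2 = 2 > 1, so we need a8 ≤ 9; a8 = 9 ≤ 9 — satisfied.
4. |9 - 10| = 1; 1 ≤ 3 — satisfied.
5. values 12, 10, 2, 6 are pairwise distinct — satisfied.
6. a2 = 2 lies in [1, 3] — satisfied.
7. a2 + a6 = 12; 12 mod 4 = 0 — satisfied.
8. a2 = 2 is in {5, 2, 6, 0} — satisfied.
9. a6=10, a7=12, a2=2; 1 of them equals 10 — satisfied.

No — constraint 1 is not satisfied.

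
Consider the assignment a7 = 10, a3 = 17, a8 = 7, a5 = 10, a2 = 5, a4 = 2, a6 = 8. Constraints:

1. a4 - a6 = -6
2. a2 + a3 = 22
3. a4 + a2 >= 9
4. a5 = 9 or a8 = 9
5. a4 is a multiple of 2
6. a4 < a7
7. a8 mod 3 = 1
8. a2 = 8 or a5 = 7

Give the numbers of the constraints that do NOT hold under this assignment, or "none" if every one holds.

1. a4 - a6 = 2 - 8 = -6  holds
2. a2 + a3 = 5 + 17 = 22  holds
3. a4 + a2 = 2 + 5 = 7; 7 < 9, bound 9 not met  fails
4. a5 = 10 ≠ 9 and a8 = 7 ≠ 9; both disjuncts false  fails
5. 2 / 2 = 1, so 2 divides 2  holds
6. a4 = 2, a7 = 10; 2 < 10  holds
7. 7 mod 3 = 1  holds
8. a2 = 5 ≠ 8 and a5 = 10 ≠ 7; both disjuncts false  fails

Constraints 3, 4, 8 do not hold.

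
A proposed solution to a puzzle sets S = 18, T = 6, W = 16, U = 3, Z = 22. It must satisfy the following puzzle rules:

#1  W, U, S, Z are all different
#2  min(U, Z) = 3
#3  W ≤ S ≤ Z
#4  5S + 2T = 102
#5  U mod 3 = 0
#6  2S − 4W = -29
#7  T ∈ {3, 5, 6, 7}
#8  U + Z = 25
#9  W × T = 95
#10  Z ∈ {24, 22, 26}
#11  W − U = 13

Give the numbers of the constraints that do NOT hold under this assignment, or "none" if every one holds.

#1 values 16, 3, 18, 22 are pairwise distinct  ✓
#2 min(3, 22) = 3  ✓
#3 values 16 ≤ 18 ≤ 22  ✓
#4 5S + 2T = 5(18) + 2(6) = 102  ✓
#5 3 mod 3 = 0  ✓
#6 2S − 4W = 2(18) − 4(16) = -28, not -29  ✗
#7 T = 6 is in {3, 5, 6, 7}  ✓
#8 U + Z = 3 + 22 = 25  ✓
#9 W × T = 16 × 6 = 96, not 95  ✗
#10 Z = 22 is in {24, 22, 26}  ✓
#11 W − U = 16 − 3 = 13  ✓

Constraints 6 and 9 do not hold.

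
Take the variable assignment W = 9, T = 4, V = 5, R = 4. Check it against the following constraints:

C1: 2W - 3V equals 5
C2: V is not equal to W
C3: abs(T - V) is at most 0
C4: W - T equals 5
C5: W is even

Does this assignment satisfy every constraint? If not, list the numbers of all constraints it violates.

Violated: 1, 3, 5.

C1: 2W - 3V = 2(9) - 3(5) = 3, not 5  ✘
C2: V = 5, W = 9; distinct  ✔
C3: abs(4 - 5) = 1; 1 > 0, exceeds bound 0  ✘
C4: W - T = 9 - 4 = 5  ✔
C5: W = 9 is odd  ✘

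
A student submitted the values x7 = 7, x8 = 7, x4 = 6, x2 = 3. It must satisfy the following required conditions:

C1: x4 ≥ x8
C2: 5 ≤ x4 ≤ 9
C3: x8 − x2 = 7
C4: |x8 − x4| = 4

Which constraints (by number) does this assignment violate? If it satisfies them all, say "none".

C1: x4 = 6, x8 = 7; 6 < 7 (want ≥) — violated.
C2: x4 = 6 lies in [5, 9] — satisfied.
C3: x8 − x2 = 7 − 3 = 4, not 7 — violated.
C4: |7 − 6| = 1, not 4 — violated.

No — constraints 1, 3, and 4 are not satisfied.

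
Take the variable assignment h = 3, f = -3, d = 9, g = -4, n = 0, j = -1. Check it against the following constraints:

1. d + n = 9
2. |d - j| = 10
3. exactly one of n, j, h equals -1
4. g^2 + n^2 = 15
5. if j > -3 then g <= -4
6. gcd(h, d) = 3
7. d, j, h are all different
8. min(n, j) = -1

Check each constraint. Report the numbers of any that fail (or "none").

1. d + n = 9 + 0 = 9 — OK.
2. |9 - (-1)| = 10 — OK.
3. n=0, j=-1, h=3; 1 of them equals -1 — OK.
4. g^2 + n^2 = (-4)^2 + 0^2 = 16 + 0 = 16, not 15 — violated.
5. j = -1 > -3, so we need g ≤ -4; g = -4 ≤ -4 — OK.
6. gcd(3, 9) = 3 — OK.
7. values 9, -1, 3 are pairwise distinct — OK.
8. min(0, -1) = -1 — OK.

Constraint 4 does not hold.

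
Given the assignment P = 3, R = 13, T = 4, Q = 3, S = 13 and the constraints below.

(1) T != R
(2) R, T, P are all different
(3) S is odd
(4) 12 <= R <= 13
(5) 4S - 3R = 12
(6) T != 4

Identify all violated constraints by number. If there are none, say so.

(1) T = 4, R = 13; distinct  true
(2) values 13, 4, 3 are pairwise distinct  true
(3) S = 13 is odd  true
(4) R = 13 lies in [12, 13]  true
(5) 4S - 3R = 4(13) - 3(13) = 13, not 12  false
(6) T = 4, but 4 is required to differ  false

The assignment fails constraints 5, 6.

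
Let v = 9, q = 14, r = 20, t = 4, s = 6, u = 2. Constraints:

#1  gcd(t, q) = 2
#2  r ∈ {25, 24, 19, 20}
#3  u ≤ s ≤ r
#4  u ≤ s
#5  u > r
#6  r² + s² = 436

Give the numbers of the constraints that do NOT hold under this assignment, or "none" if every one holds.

No — constraint 5 is not satisfied.

#1 gcd(4, 14) = 2 — satisfied.
#2 r = 20 is in {25, 24, 19, 20} — satisfied.
#3 values 2 ≤ 6 ≤ 20 — satisfied.
#4 u = 2, s = 6; 2 ≤ 6 — satisfied.
#5 u = 2, r = 20; 2 ≤ 20 (want >) — violated.
#6 r² + s² = 20² + 6² = 400 + 36 = 436 — satisfied.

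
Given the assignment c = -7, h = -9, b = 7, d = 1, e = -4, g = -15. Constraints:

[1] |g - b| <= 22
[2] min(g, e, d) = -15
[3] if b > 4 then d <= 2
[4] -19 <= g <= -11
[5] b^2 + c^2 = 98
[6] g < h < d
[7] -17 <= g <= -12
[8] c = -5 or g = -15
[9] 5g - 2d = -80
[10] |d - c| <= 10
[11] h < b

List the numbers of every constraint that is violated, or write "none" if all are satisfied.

Constraint 9 is violated.

[1] |-15 - 7| = 22; 22 ≤ 22  holds
[2] min(-15, -4, 1) = -15  holds
[3] b = 7 > 4, so we need d ≤ 2; d = 1 ≤ 2  holds
[4] g = -15 lies in [-19, -11]  holds
[5] b^2 + c^2 = 7^2 + (-7)^2 = 49 + 49 = 98  holds
[6] values -15 < -9 < 1  holds
[7] g = -15 lies in [-17, -12]  holds
[8] c = -7 ≠ -5, but g = -15 = -15 (second disjunct)  holds
[9] 5g - 2d = 5(-15) - 2(1) = -77, not -80  fails
[10] |1 - (-7)| = 8; 8 ≤ 10  holds
[11] h = -9, b = 7; -9 < 7  holds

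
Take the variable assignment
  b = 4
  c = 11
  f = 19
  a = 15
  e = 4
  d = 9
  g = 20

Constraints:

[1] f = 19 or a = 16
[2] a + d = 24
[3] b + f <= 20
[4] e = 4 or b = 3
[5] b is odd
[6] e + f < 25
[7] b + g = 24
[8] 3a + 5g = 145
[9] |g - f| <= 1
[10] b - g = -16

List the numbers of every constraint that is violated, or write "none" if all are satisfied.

Violated: 3 and 5.

[1] f = 19 = 19 (first disjunct) — satisfied.
[2] a + d = 15 + 9 = 24 — satisfied.
[3] b + f = 4 + 19 = 23; 23 > 20, bound 20 not met — violated.
[4] e = 4 = 4 (first disjunct) — satisfied.
[5] b = 4 is even — violated.
[6] e + f = 4 + 19 = 23; 23 < 25 — satisfied.
[7] b + g = 4 + 20 = 24 — satisfied.
[8] 3a + 5g = 3(15) + 5(20) = 145 — satisfied.
[9] |20 - 19| = 1; 1 ≤ 1 — satisfied.
[10] b - g = 4 - 20 = -16 — satisfied.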